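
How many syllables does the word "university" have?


Word: "university"
Syllable breakdown: u-ni-ver-si-ty
Counting: 5 parts
= 5 syllables


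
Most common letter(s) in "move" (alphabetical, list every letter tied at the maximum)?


Word: "move"
Letter counts:
  'e': 1
  'm': 1
  'o': 1
  'v': 1
Maximum count = 1
Most frequent = 'e', 'm', 'o', 'v' (1 time each)


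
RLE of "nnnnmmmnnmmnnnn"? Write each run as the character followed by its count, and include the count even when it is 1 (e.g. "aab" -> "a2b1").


String: "nnnnmmmnnmmnnnn"
Scanning for consecutive runs:
  'n' x 4
  'm' x 3
  'n' x 2
  'm' x 2
  'n' x 4
RLE = "n4m3n2m2n4"


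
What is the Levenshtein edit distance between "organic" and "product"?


Word 1: "organic" (length 7)
Word 2: "product" (length 7)
One optimal edit sequence (insert/delete/substitute each cost 1):
  1. substitute 'o' -> 'p'  (+1)
  2. keep 'r'
  3. substitute 'g' -> 'o'  (+1)
  4. substitute 'a' -> 'd'  (+1)
  5. substitute 'n' -> 'u'  (+1)
  6. substitute 'i' -> 'c'  (+1)
  7. substitute 'c' -> 't'  (+1)
Total edit operations: 6
Edit distance = 6


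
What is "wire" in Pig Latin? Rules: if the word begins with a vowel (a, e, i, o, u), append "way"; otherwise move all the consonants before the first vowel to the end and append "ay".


Word: "wire"
Starts with consonant(s) → move to end, add 'ay'
Consonant cluster: "w"
Pig Latin = "ireway"


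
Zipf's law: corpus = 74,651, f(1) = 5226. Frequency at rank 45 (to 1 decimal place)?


Zipf's law: f(r) = f(1) / r
f(1) = 5226
f(45) = 5226 / 45
= 116.1 occurrences


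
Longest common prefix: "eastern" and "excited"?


Word 1: "eastern"
Word 2: "excited"
Comparing from start:
  Pos 0: 'e' == 'e'
  Pos 1: 'a' != 'x' (stop)
LCP = "e" (length 1)


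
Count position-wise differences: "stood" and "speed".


Comparing character by character (same length = 5):
  Pos 0: 's' vs 's' =
  Pos 1: 't' vs 'p' !=
  Pos 2: 'o' vs 'e' !=
  Pos 3: 'o' vs 'e' !=
  Pos 4: 'd' vs 'd' =
Hamming distance = 3


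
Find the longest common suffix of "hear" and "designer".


Word 1: "hear"
Word 2: "designer"
Comparing from end:
  Pos -1: 'r' == 'r'
  Pos -2: 'a' != 'e' (stop)
LCS = "r" (length 1)


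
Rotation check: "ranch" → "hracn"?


Word: "ranch", Candidate: "hracn"
Method: check if candidate is substring of word+word
"ranchranch" contains "hracn"? No
Is rotation = No


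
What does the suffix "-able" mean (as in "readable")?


Suffix: -able
Example: readable = read + -able
Meaning = capable of


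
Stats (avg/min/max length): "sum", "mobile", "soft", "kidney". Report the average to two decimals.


Lengths: "sum"=3, "mobile"=6, "soft"=4, "kidney"=6
Sum = 19, Count = 4
Average = 19/4 = 4.75
= avg=4.75, min=3, max=6


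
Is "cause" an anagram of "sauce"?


Word 1: "sauce" → sorted: acesu
Word 2: "cause" → sorted: acesu
Same letters? acesu == acesu
Anagram = Yes


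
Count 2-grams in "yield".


Word: "yield" (length 5)
Number of 2-grams = length - 2 + 1 = 5 - 2 + 1
= 4


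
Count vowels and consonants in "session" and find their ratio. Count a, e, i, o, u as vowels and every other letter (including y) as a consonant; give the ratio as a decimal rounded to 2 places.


Word: "session"
Vowels (a,e,i,o,u): 3
Consonants: 4
Ratio = 3/4
= 0.75


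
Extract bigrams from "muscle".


Word: "muscle" (length 6)
Number of bigrams = 6 - 2 + 1 = 5
  Position 0: "mu"
  Position 1: "us"
  Position 2: "sc"
  Position 3: "cl"
  Position 4: "le"
Bigrams = "mu", "us", "sc", "cl", "le"


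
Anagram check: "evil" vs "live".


Word 1: "evil" → sorted: eilv
Word 2: "live" → sorted: eilv
Same letters? eilv == eilv
Anagram = Yes


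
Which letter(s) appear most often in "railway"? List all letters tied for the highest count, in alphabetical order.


Word: "railway"
Letter counts:
  'a': 2
  'i': 1
  'l': 1
  'r': 1
  'w': 1
  'y': 1
Maximum count = 2
Most frequent = 'a' (2 times each)


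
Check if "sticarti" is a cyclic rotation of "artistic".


Word: "artistic", Candidate: "sticarti"
Method: check if candidate is substring of word+word
"artisticartistic" contains "sticarti"? Yes
Is rotation = Yes


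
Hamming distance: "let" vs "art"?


Comparing character by character (same length = 3):
  Pos 0: 'l' vs 'a' !=
  Pos 1: 'e' vs 'r' !=
  Pos 2: 't' vs 't' =
Hamming distance = 2


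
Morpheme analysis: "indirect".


Word: "indirect"
Morphemes: in- | direct
Each morpheme carries meaning
= 2 morphemes


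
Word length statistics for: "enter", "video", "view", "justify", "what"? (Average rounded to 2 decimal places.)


Lengths: "enter"=5, "video"=5, "view"=4, "justify"=7, "what"=4
Sum = 25, Count = 5
Average = 25/5 = 5.00
= avg=5.00, min=4, max=7


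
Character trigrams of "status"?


Word: "status" (length 6)
Number of trigrams = 6 - 3 + 1 = 4
  Position 0: "sta"
  Position 1: "tat"
  Position 2: "atu"
  Position 3: "tus"
Trigrams = "sta", "tat", "atu", "tus"


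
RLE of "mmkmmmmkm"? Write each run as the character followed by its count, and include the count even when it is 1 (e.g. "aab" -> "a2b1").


String: "mmkmmmmkm"
Scanning for consecutive runs:
  'm' x 2
  'k' x 1
  'm' x 4
  'k' x 1
  'm' x 1
RLE = "m2k1m4k1m1"


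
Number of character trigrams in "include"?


Word: "include" (length 7)
Number of 3-grams = length - 3 + 1 = 7 - 3 + 1
= 5


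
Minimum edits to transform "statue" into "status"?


Word 1: "statue" (length 6)
Word 2: "status" (length 6)
One optimal edit sequence (insert/delete/substitute each cost 1):
  1. keep 's'
  2. keep 't'
  3. keep 'a'
  4. keep 't'
  5. keep 'u'
  6. substitute 'e' -> 's'  (+1)
Total edit operations: 1
Edit distance = 1


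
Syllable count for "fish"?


Word: "fish"
Syllable breakdown: fish
Counting: 1 part
= 1 syllable


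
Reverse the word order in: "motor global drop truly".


Original: "motor global drop truly"
Words (1..n): motor | global | drop | truly
Reversed (n..1): truly | drop | global | motor
Result = "truly drop global motor"


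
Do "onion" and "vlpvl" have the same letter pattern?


Pattern of "onion": [0, 1, 2, 0, 1]
Pattern of "vlpvl": [0, 1, 2, 0, 1]
Patterns match
Same pattern = Yes


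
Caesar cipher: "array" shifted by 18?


Word: "array"
Shift: 18
Each letter → (letter + shift) mod 26:
  'a' (0) + 18 = 18 → 's'
  'r' (17) + 18 = 9 → 'j'
  'r' (17) + 18 = 9 → 'j'
  'a' (0) + 18 = 18 → 's'
  'y' (24) + 18 = 16 → 'q'
Result = "sjjsq"


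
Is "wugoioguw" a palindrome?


Word: "wugoioguw"
Reversed: "wugoioguw"
Forward == Backward? wugoioguw == wugoioguw
Palindrome = Yes


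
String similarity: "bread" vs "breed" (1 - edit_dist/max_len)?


Word 1: "bread" (length 5)
Word 2: "breed" (length 5)
One optimal edit sequence:
  1. keep 'b'
  2. keep 'r'
  3. keep 'e'
  4. substitute 'a' -> 'e'  (+1)
  5. keep 'd'
Edit distance = 1
Max length = max(5, 5) = 5
Similarity = 1 - 1/5
= 0.8000


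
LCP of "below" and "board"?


Word 1: "below"
Word 2: "board"
Comparing from start:
  Pos 0: 'b' == 'b'
  Pos 1: 'e' != 'o' (stop)
LCP = "b" (length 1)


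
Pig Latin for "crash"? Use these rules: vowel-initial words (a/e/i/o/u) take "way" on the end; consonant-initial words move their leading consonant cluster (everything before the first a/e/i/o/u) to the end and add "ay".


Word: "crash"
Starts with consonant(s) → move to end, add 'ay'
Consonant cluster: "cr"
Pig Latin = "ashcray"


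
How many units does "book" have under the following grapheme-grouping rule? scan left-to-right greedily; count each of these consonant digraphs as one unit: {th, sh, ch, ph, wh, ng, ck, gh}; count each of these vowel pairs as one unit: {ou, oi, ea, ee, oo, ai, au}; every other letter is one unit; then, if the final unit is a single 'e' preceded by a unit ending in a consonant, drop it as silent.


Word: "book" (4 letters)
Left-to-right scan:
  1. 'b' (letter)
  2. 'oo' (vowel-pair)
  3. 'k' (letter)
Units from scan: 3
Sound units = 3 units


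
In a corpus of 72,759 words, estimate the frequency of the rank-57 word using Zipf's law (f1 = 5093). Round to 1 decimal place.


Zipf's law: f(r) = f(1) / r
f(1) = 5093
f(57) = 5093 / 57
= 89.4 occurrences


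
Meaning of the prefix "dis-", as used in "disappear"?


Prefix: dis-
Example: disappear (dis- + appear)
Meaning = not / opposite


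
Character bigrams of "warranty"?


Word: "warranty" (length 8)
Number of bigrams = 8 - 2 + 1 = 7
  Position 0: "wa"
  Position 1: "ar"
  Position 2: "rr"
  Position 3: "ra"
  Position 4: "an"
  Position 5: "nt"
  Position 6: "ty"
Bigrams = "wa", "ar", "rr", "ra", "an", "nt", "ty"


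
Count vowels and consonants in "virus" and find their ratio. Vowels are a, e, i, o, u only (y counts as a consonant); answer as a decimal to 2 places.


Word: "virus"
Vowels (a,e,i,o,u): 2
Consonants: 3
Ratio = 2/3
= 0.67


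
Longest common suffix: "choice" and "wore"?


Word 1: "choice"
Word 2: "wore"
Comparing from end:
  Pos -1: 'e' == 'e'
  Pos -2: 'c' != 'r' (stop)
LCS = "e" (length 1)


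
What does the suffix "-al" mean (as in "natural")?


Suffix: -al
Example: natural = nature + -al, with a spelling change
Meaning = relating to


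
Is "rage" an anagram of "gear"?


Word 1: "gear" → sorted: aegr
Word 2: "rage" → sorted: aegr
Same letters? aegr == aegr
Anagram = Yes


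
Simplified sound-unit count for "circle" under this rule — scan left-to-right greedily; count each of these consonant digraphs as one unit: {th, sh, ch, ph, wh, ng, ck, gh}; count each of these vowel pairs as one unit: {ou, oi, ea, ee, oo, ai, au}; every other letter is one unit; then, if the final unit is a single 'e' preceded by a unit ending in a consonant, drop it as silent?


Word: "circle" (6 letters)
Left-to-right scan:
  1. 'c' (letter)
  2. 'i' (letter)
  3. 'r' (letter)
  4. 'c' (letter)
  5. 'l' (letter)
  6. 'e' (letter)
Units from scan: 6
Final unit is 'e' after a consonant -> drop as silent (-1)
Sound units = 5 units


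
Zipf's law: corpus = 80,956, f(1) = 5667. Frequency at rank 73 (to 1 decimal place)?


Zipf's law: f(r) = f(1) / r
f(1) = 5667
f(73) = 5667 / 73
= 77.6 occurrences


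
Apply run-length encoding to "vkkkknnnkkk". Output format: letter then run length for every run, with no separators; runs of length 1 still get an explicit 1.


String: "vkkkknnnkkk"
Scanning for consecutive runs:
  'v' x 1
  'k' x 4
  'n' x 3
  'k' x 3
RLE = "v1k4n3k3"


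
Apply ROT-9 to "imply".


Word: "imply"
Shift: 9
Each letter → (letter + shift) mod 26:
  'i' (8) + 9 = 17 → 'r'
  'm' (12) + 9 = 21 → 'v'
  'p' (15) + 9 = 24 → 'y'
  'l' (11) + 9 = 20 → 'u'
  'y' (24) + 9 = 7 → 'h'
Result = "rvyuh"


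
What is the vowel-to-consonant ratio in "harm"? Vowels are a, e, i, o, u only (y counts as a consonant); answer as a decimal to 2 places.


Word: "harm"
Vowels (a,e,i,o,u): 1
Consonants: 3
Ratio = 1/3
= 0.33


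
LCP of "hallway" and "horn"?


Word 1: "hallway"
Word 2: "horn"
Comparing from start:
  Pos 0: 'h' == 'h'
  Pos 1: 'a' != 'o' (stop)
LCP = "h" (length 1)


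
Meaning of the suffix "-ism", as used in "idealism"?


Suffix: -ism
Example: idealism = ideal + -ism
Meaning = belief / practice


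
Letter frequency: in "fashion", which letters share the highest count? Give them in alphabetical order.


Word: "fashion"
Letter counts:
  'a': 1
  'f': 1
  'h': 1
  'i': 1
  'n': 1
  'o': 1
  's': 1
Maximum count = 1
Most frequent = 'a', 'f', 'h', 'i', 'n', 'o', 's' (1 time each)


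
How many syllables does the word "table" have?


Word: "table"
Syllable breakdown: ta | ble
Counting: 2 parts
= 2 syllables


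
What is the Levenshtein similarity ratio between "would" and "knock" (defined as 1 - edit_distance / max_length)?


Word 1: "would" (length 5)
Word 2: "knock" (length 5)
One optimal edit sequence:
  1. substitute 'w' -> 'k'  (+1)
  2. substitute 'o' -> 'n'  (+1)
  3. substitute 'u' -> 'o'  (+1)
  4. substitute 'l' -> 'c'  (+1)
  5. substitute 'd' -> 'k'  (+1)
Edit distance = 5
Max length = max(5, 5) = 5
Similarity = 1 - 5/5
= 0.0000


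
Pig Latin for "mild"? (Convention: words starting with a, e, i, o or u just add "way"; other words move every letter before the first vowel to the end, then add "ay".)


Word: "mild"
Starts with consonant(s) → move to end, add 'ay'
Consonant cluster: "m"
Pig Latin = "ildmay"


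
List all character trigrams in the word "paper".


Word: "paper" (length 5)
Number of trigrams = 5 - 3 + 1 = 3
  Position 0: "pap"
  Position 1: "ape"
  Position 2: "per"
Trigrams = "pap", "ape", "per"


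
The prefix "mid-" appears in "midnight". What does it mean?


Prefix: mid-
Example: midnight = mid- + night
Meaning = middle


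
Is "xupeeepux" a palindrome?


Word: "xupeeepux"
Reversed: "xupeeepux"
Forward == Backward? xupeeepux == xupeeepux
Palindrome = Yes


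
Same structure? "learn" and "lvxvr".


Pattern of "learn": [0, 1, 2, 3, 4]
Pattern of "lvxvr": [0, 1, 2, 1, 3]
Patterns do not match
Same pattern = No


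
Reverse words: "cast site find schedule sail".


Original: "cast site find schedule sail"
Words (1..n): cast | site | find | schedule | sail
Reversed (n..1): sail | schedule | find | site | cast
Result = "sail schedule find site cast"


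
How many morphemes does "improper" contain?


Word: "improper"
Morphemes: im- | proper
Each morpheme carries meaning
= 2 morphemes


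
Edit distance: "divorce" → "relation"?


Word 1: "divorce" (length 7)
Word 2: "relation" (length 8)
One optimal edit sequence (insert/delete/substitute each cost 1):
  1. insert 'r'  (+1)
  2. substitute 'd' -> 'e'  (+1)
  3. substitute 'i' -> 'l'  (+1)
  4. substitute 'v' -> 'a'  (+1)
  5. substitute 'o' -> 't'  (+1)
  6. substitute 'r' -> 'i'  (+1)
  7. substitute 'c' -> 'o'  (+1)
  8. substitute 'e' -> 'n'  (+1)
Total edit operations: 8
Edit distance = 8


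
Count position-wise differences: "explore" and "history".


Comparing character by character (same length = 7):
  Pos 0: 'e' vs 'h' !=
  Pos 1: 'x' vs 'i' !=
  Pos 2: 'p' vs 's' !=
  Pos 3: 'l' vs 't' !=
  Pos 4: 'o' vs 'o' =
  Pos 5: 'r' vs 'r' =
  Pos 6: 'e' vs 'y' !=
Hamming distance = 5


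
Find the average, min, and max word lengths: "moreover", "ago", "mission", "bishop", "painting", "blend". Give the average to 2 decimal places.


Lengths: "moreover"=8, "ago"=3, "mission"=7, "bishop"=6, "painting"=8, "blend"=5
Sum = 37, Count = 6
Average = 37/6 = 6.17
= avg=6.17, min=3, max=8


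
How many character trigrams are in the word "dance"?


Word: "dance" (length 5)
Number of 3-grams = length - 3 + 1 = 5 - 3 + 1
= 3


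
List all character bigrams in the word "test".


Word: "test" (length 4)
Number of bigrams = 4 - 2 + 1 = 3
  Position 0: "te"
  Position 1: "es"
  Position 2: "st"
Bigrams = "te", "es", "st"


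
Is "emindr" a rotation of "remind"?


Word: "remind", Candidate: "emindr"
Method: check if candidate is substring of word+word
"remindremind" contains "emindr"? Yes
Is rotation = Yes


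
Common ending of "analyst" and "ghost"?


Word 1: "analyst"
Word 2: "ghost"
Comparing from end:
  Pos -1: 't' == 't'
  Pos -2: 's' == 's'
  Pos -3: 'y' != 'o' (stop)
LCS = "st" (length 2)


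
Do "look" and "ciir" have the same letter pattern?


Pattern of "look": [0, 1, 1, 2]
Pattern of "ciir": [0, 1, 1, 2]
Patterns match
Same pattern = Yes


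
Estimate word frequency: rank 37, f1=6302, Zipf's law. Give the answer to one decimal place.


Zipf's law: f(r) = f(1) / r
f(1) = 6302
f(37) = 6302 / 37
= 170.3 occurrences


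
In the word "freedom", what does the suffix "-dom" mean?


Suffix: -dom
Example: freedom = free + -dom
Meaning = state / realm


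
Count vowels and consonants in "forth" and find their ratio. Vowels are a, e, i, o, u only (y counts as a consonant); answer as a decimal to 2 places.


Word: "forth"
Vowels (a,e,i,o,u): 1
Consonants: 4
Ratio = 1/4
= 0.25


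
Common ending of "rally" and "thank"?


Word 1: "rally"
Word 2: "thank"
Comparing from end:
  Pos -1: 'y' != 'k' (stop)
LCS = "" (length 0)


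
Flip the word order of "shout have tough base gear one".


Original: "shout have tough base gear one"
Words (1..n): shout | have | tough | base | gear | one
Reversed (n..1): one | gear | base | tough | have | shout
Result = "one gear base tough have shout"


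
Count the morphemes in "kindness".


Word: "kindness"
Morphemes: kind + -ness
Each morpheme carries meaning
= 2 morphemes


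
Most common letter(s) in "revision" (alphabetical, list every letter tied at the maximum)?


Word: "revision"
Letter counts:
  'e': 1
  'i': 2
  'n': 1
  'o': 1
  'r': 1
  's': 1
  'v': 1
Maximum count = 2
Most frequent = 'i' (2 times each)


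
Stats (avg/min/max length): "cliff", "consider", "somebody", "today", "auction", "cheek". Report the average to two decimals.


Lengths: "cliff"=5, "consider"=8, "somebody"=8, "today"=5, "auction"=7, "cheek"=5
Sum = 38, Count = 6
Average = 38/6 = 6.33
= avg=6.33, min=5, max=8


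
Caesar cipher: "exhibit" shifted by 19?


Word: "exhibit"
Shift: 19
Each letter → (letter + shift) mod 26:
  'e' (4) + 19 = 23 → 'x'
  'x' (23) + 19 = 16 → 'q'
  'h' (7) + 19 = 0 → 'a'
  'i' (8) + 19 = 1 → 'b'
  'b' (1) + 19 = 20 → 'u'
  'i' (8) + 19 = 1 → 'b'
  't' (19) + 19 = 12 → 'm'
Result = "xqabubm"


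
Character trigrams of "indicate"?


Word: "indicate" (length 8)
Number of trigrams = 8 - 3 + 1 = 6
  Position 0: "ind"
  Position 1: "ndi"
  Position 2: "dic"
  Position 3: "ica"
  Position 4: "cat"
  Position 5: "ate"
Trigrams = "ind", "ndi", "dic", "ica", "cat", "ate"


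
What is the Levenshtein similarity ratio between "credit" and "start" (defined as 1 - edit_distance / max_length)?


Word 1: "credit" (length 6)
Word 2: "start" (length 5)
One optimal edit sequence:
  1. delete 'c'  (+1)
  2. substitute 'r' -> 's'  (+1)
  3. substitute 'e' -> 't'  (+1)
  4. substitute 'd' -> 'a'  (+1)
  5. substitute 'i' -> 'r'  (+1)
  6. keep 't'
Edit distance = 5
Max length = max(6, 5) = 6
Similarity = 1 - 5/6
= 0.1667


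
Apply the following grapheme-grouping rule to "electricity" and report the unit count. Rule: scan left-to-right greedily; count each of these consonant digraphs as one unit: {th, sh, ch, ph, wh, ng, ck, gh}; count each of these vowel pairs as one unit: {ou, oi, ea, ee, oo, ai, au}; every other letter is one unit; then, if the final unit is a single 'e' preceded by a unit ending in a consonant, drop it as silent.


Word: "electricity" (11 letters)
Left-to-right scan:
  (1) 'e' (letter)
  (2) 'l' (letter)
  (3) 'e' (letter)
  (4) 'c' (letter)
  (5) 't' (letter)
  (6) 'r' (letter)
  (7) 'i' (letter)
  (8) 'c' (letter)
  (9) 'i' (letter)
  (10) 't' (letter)
  (11) 'y' (letter)
Units from scan: 11
Sound units = 11 units


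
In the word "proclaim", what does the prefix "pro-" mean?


Prefix: pro-
Example: proclaim = pro- + claim
Meaning = forward / in favor of


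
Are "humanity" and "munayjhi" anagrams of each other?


Word 1: "humanity" → sorted: ahimntuy
Word 2: "munayjhi" → sorted: ahijmnuy
Same letters? ahimntuy != ahijmnuy
Anagram = No


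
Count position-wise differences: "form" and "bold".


Comparing character by character (same length = 4):
  Pos 0: 'f' vs 'b' !=
  Pos 1: 'o' vs 'o' =
  Pos 2: 'r' vs 'l' !=
  Pos 3: 'm' vs 'd' !=
Hamming distance = 3


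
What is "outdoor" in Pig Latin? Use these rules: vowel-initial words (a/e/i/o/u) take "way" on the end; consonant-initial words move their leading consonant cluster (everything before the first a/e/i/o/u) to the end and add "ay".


Word: "outdoor"
Starts with vowel → add 'way'
Pig Latin = "outdoorway"


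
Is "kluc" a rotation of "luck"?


Word: "luck", Candidate: "kluc"
Method: check if candidate is substring of word+word
"luckluck" contains "kluc"? Yes
Is rotation = Yes


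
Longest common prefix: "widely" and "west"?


Word 1: "widely"
Word 2: "west"
Comparing from start:
  Pos 0: 'w' == 'w'
  Pos 1: 'i' != 'e' (stop)
LCP = "w" (length 1)


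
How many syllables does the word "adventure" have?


Word: "adventure"
Syllable breakdown: ad-ven-ture
Counting: 3 parts
= 3 syllables


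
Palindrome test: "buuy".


Word: "buuy"
Reversed: "yuub"
Forward == Backward? buuy != yuub
Palindrome = No


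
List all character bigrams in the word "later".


Word: "later" (length 5)
Number of bigrams = 5 - 2 + 1 = 4
  Position 0: "la"
  Position 1: "at"
  Position 2: "te"
  Position 3: "er"
Bigrams = "la", "at", "te", "er"


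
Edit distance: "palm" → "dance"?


Word 1: "palm" (length 4)
Word 2: "dance" (length 5)
One optimal edit sequence (insert/delete/substitute each cost 1):
  1. substitute 'p' -> 'd'  (+1)
  2. keep 'a'
  3. insert 'n'  (+1)
  4. substitute 'l' -> 'c'  (+1)
  5. substitute 'm' -> 'e'  (+1)
Total edit operations: 4
Edit distance = 4


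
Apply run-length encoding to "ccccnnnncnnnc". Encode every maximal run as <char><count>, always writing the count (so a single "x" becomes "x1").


String: "ccccnnnncnnnc"
Scanning for consecutive runs:
  'c' x 4
  'n' x 4
  'c' x 1
  'n' x 3
  'c' x 1
RLE = "c4n4c1n3c1"


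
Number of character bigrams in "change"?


Word: "change" (length 6)
Number of 2-grams = length - 2 + 1 = 6 - 2 + 1
= 5


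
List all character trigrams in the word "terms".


Word: "terms" (length 5)
Number of trigrams = 5 - 3 + 1 = 3
  Position 0: "ter"
  Position 1: "erm"
  Position 2: "rms"
Trigrams = "ter", "erm", "rms"


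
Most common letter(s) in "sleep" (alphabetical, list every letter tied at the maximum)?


Word: "sleep"
Letter counts:
  'e': 2
  'l': 1
  'p': 1
  's': 1
Maximum count = 2
Most frequent = 'e' (2 times each)


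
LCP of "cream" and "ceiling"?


Word 1: "cream"
Word 2: "ceiling"
Comparing from start:
  Pos 0: 'c' == 'c'
  Pos 1: 'r' != 'e' (stop)
LCP = "c" (length 1)


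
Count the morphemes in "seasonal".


Word: "seasonal"
Morphemes: season / -al
Each morpheme carries meaning
= 2 morphemes


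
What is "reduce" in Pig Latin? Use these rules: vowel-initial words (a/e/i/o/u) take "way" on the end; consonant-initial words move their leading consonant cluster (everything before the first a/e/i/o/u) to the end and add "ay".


Word: "reduce"
Starts with consonant(s) → move to end, add 'ay'
Consonant cluster: "r"
Pig Latin = "educeray"


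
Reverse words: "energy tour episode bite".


Original: "energy tour episode bite"
Words (1..n): energy | tour | episode | bite
Reversed (n..1): bite | episode | tour | energy
Result = "bite episode tour energy"


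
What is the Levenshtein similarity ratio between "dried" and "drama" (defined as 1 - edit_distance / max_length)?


Word 1: "dried" (length 5)
Word 2: "drama" (length 5)
One optimal edit sequence:
  1. keep 'd'
  2. keep 'r'
  3. substitute 'i' -> 'a'  (+1)
  4. substitute 'e' -> 'm'  (+1)
  5. substitute 'd' -> 'a'  (+1)
Edit distance = 3
Max length = max(5, 5) = 5
Similarity = 1 - 3/5
= 0.4000


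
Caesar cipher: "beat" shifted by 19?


Word: "beat"
Shift: 19
Each letter → (letter + shift) mod 26:
  'b' (1) + 19 = 20 → 'u'
  'e' (4) + 19 = 23 → 'x'
  'a' (0) + 19 = 19 → 't'
  't' (19) + 19 = 12 → 'm'
Result = "uxtm"


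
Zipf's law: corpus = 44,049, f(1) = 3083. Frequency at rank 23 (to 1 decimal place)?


Zipf's law: f(r) = f(1) / r
f(1) = 3083
f(23) = 3083 / 23
= 134.0 occurrences


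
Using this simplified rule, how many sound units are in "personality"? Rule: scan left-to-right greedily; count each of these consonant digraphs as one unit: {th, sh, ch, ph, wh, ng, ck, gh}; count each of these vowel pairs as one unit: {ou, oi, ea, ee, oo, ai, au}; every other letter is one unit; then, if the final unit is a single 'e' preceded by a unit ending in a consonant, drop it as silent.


Word: "personality" (11 letters)
Left-to-right scan:
  (1) 'p' (letter)
  (2) 'e' (letter)
  (3) 'r' (letter)
  (4) 's' (letter)
  (5) 'o' (letter)
  (6) 'n' (letter)
  (7) 'a' (letter)
  (8) 'l' (letter)
  (9) 'i' (letter)
  (10) 't' (letter)
  (11) 'y' (letter)
Units from scan: 11
Sound units = 11 units


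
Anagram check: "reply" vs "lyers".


Word 1: "reply" → sorted: elpry
Word 2: "lyers" → sorted: elrsy
Same letters? elpry != elrsy
Anagram = No


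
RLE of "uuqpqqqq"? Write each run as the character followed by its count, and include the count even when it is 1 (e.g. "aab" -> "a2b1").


String: "uuqpqqqq"
Scanning for consecutive runs:
  'u' x 2
  'q' x 1
  'p' x 1
  'q' x 4
RLE = "u2q1p1q4"


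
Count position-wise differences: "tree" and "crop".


Comparing character by character (same length = 4):
  Pos 0: 't' vs 'c' !=
  Pos 1: 'r' vs 'r' =
  Pos 2: 'e' vs 'o' !=
  Pos 3: 'e' vs 'p' !=
Hamming distance = 3


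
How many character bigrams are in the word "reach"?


Word: "reach" (length 5)
Number of 2-grams = length - 2 + 1 = 5 - 2 + 1
= 4


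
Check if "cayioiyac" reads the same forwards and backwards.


Word: "cayioiyac"
Reversed: "cayioiyac"
Forward == Backward? cayioiyac == cayioiyac
Palindrome = Yes


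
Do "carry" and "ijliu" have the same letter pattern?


Pattern of "carry": [0, 1, 2, 2, 3]
Pattern of "ijliu": [0, 1, 2, 0, 3]
Patterns do not match
Same pattern = No


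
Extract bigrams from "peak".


Word: "peak" (length 4)
Number of bigrams = 4 - 2 + 1 = 3
  Position 0: "pe"
  Position 1: "ea"
  Position 2: "ak"
Bigrams = "pe", "ea", "ak"


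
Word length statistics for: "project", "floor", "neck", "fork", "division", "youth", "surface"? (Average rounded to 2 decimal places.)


Lengths: "project"=7, "floor"=5, "neck"=4, "fork"=4, "division"=8, "youth"=5, "surface"=7
Sum = 40, Count = 7
Average = 40/7 = 5.71
= avg=5.71, min=4, max=8


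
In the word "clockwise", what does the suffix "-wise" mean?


Suffix: -wise
Example: clockwise = clock + -wise
Meaning = in the manner of


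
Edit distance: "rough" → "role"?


Word 1: "rough" (length 5)
Word 2: "role" (length 4)
One optimal edit sequence (insert/delete/substitute each cost 1):
  1. keep 'r'
  2. keep 'o'
  3. delete 'u'  (+1)
  4. substitute 'g' -> 'l'  (+1)
  5. substitute 'h' -> 'e'  (+1)
Total edit operations: 3
Edit distance = 3


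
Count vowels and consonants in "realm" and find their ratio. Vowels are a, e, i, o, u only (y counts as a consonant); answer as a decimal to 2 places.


Word: "realm"
Vowels (a,e,i,o,u): 2
Consonants: 3
Ratio = 2/3
= 0.67


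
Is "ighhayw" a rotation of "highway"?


Word: "highway", Candidate: "ighhayw"
Method: check if candidate is substring of word+word
"highwayhighway" contains "ighhayw"? No
Is rotation = No


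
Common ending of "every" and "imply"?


Word 1: "every"
Word 2: "imply"
Comparing from end:
  Pos -1: 'y' == 'y'
  Pos -2: 'r' != 'l' (stop)
LCS = "y" (length 1)


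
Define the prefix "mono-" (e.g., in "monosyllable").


Prefix: mono-
Example: monosyllable (mono- + syllable)
Meaning = one


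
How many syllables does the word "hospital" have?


Word: "hospital"
Syllable breakdown: hos-pi-tal
Counting: 3 parts
= 3 syllables


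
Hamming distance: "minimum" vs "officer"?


Comparing character by character (same length = 7):
  Pos 0: 'm' vs 'o' !=
  Pos 1: 'i' vs 'f' !=
  Pos 2: 'n' vs 'f' !=
  Pos 3: 'i' vs 'i' =
  Pos 4: 'm' vs 'c' !=
  Pos 5: 'u' vs 'e' !=
  Pos 6: 'm' vs 'r' !=
Hamming distance = 6


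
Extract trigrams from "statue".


Word: "statue" (length 6)
Number of trigrams = 6 - 3 + 1 = 4
  Position 0: "sta"
  Position 1: "tat"
  Position 2: "atu"
  Position 3: "tue"
Trigrams = "sta", "tat", "atu", "tue"


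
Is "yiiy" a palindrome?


Word: "yiiy"
Reversed: "yiiy"
Forward == Backward? yiiy == yiiy
Palindrome = Yes


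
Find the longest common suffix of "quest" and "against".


Word 1: "quest"
Word 2: "against"
Comparing from end:
  Pos -1: 't' == 't'
  Pos -2: 's' == 's'
  Pos -3: 'e' != 'n' (stop)
LCS = "st" (length 2)


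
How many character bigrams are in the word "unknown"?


Word: "unknown" (length 7)
Number of 2-grams = length - 2 + 1 = 7 - 2 + 1
= 6


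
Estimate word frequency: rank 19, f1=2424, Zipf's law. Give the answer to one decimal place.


Zipf's law: f(r) = f(1) / r
f(1) = 2424
f(19) = 2424 / 19
= 127.6 occurrences


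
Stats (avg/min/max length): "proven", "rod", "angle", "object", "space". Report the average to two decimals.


Lengths: "proven"=6, "rod"=3, "angle"=5, "object"=6, "space"=5
Sum = 25, Count = 5
Average = 25/5 = 5.00
= avg=5.00, min=3, max=6


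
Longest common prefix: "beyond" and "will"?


Word 1: "beyond"
Word 2: "will"
Comparing from start:
  Pos 0: 'b' != 'w' (stop)
LCP = "" (length 0)


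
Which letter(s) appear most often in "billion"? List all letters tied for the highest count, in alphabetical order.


Word: "billion"
Letter counts:
  'b': 1
  'i': 2
  'l': 2
  'n': 1
  'o': 1
Maximum count = 2
Most frequent = 'i', 'l' (2 times each)


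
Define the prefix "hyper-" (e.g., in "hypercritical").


Prefix: hyper-
Example: hypercritical = hyper- + critical
Meaning = over / excessive


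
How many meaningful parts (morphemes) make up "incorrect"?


Word: "incorrect"
Morphemes: in- / correct
Each morpheme carries meaning
= 2 morphemes


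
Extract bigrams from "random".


Word: "random" (length 6)
Number of bigrams = 6 - 2 + 1 = 5
  Position 0: "ra"
  Position 1: "an"
  Position 2: "nd"
  Position 3: "do"
  Position 4: "om"
Bigrams = "ra", "an", "nd", "do", "om"


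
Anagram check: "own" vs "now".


Word 1: "own" → sorted: now
Word 2: "now" → sorted: now
Same letters? now == now
Anagram = Yes


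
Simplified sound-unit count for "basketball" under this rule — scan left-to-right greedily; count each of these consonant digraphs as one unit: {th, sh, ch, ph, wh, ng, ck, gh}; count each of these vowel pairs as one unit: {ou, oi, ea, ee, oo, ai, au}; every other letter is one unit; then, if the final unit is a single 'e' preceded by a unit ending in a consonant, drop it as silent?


Word: "basketball" (10 letters)
Left-to-right scan:
  (1) 'b' (letter)
  (2) 'a' (letter)
  (3) 's' (letter)
  (4) 'k' (letter)
  (5) 'e' (letter)
  (6) 't' (letter)
  (7) 'b' (letter)
  (8) 'a' (letter)
  (9) 'l' (letter)
  (10) 'l' (letter)
Units from scan: 10
Sound units = 10 units


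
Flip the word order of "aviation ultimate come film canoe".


Original: "aviation ultimate come film canoe"
Words (1..n): aviation | ultimate | come | film | canoe
Reversed (n..1): canoe | film | come | ultimate | aviation
Result = "canoe film come ultimate aviation"


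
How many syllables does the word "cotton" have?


Word: "cotton"
Syllable breakdown: cot · ton
Counting: 2 parts
= 2 syllables


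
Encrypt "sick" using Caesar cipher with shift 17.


Word: "sick"
Shift: 17
Each letter → (letter + shift) mod 26:
  's' (18) + 17 = 9 → 'j'
  'i' (8) + 17 = 25 → 'z'
  'c' (2) + 17 = 19 → 't'
  'k' (10) + 17 = 1 → 'b'
Result = "jztb"


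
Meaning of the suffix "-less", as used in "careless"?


Suffix: -less
As in: careless -> care + -less
Meaning = without


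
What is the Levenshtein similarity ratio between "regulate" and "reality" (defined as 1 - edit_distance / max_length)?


Word 1: "regulate" (length 8)
Word 2: "reality" (length 7)
One optimal edit sequence:
  1. keep 'r'
  2. keep 'e'
  3. delete 'g'  (+1)
  4. substitute 'u' -> 'a'  (+1)
  5. keep 'l'
  6. substitute 'a' -> 'i'  (+1)
  7. keep 't'
  8. substitute 'e' -> 'y'  (+1)
Edit distance = 4
Max length = max(8, 7) = 8
Similarity = 1 - 4/8
= 0.5000


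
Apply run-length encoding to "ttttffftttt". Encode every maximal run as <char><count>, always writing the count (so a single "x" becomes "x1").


String: "ttttffftttt"
Scanning for consecutive runs:
  't' x 4
  'f' x 3
  't' x 4
RLE = "t4f3t4"


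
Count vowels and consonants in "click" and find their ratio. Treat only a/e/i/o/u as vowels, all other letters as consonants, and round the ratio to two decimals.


Word: "click"
Vowels (a,e,i,o,u): 1
Consonants: 4
Ratio = 1/4
= 0.25


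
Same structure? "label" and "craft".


Pattern of "label": [0, 1, 2, 3, 0]
Pattern of "craft": [0, 1, 2, 3, 4]
Patterns do not match
Same pattern = No


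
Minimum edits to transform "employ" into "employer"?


Word 1: "employ" (length 6)
Word 2: "employer" (length 8)
One optimal edit sequence (insert/delete/substitute each cost 1):
  1. keep 'e'
  2. keep 'm'
  3. keep 'p'
  4. keep 'l'
  5. keep 'o'
  6. keep 'y'
  7. insert 'e'  (+1)
  8. insert 'r'  (+1)
Total edit operations: 2
Edit distance = 2


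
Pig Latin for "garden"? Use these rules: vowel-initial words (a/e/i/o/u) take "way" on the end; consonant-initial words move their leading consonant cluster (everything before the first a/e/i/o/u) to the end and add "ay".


Word: "garden"
Starts with consonant(s) → move to end, add 'ay'
Consonant cluster: "g"
Pig Latin = "ardengay"


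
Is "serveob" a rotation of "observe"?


Word: "observe", Candidate: "serveob"
Method: check if candidate is substring of word+word
"observeobserve" contains "serveob"? Yes
Is rotation = Yes


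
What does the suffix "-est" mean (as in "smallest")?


Suffix: -est
As in: smallest -> small + -est
Meaning = most


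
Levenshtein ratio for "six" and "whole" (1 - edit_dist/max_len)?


Word 1: "six" (length 3)
Word 2: "whole" (length 5)
One optimal edit sequence:
  1. insert 'w'  (+1)
  2. insert 'h'  (+1)
  3. substitute 's' -> 'o'  (+1)
  4. substitute 'i' -> 'l'  (+1)
  5. substitute 'x' -> 'e'  (+1)
Edit distance = 5
Max length = max(3, 5) = 5
Similarity = 1 - 5/5
= 0.0000


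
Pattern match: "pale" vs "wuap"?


Pattern of "pale": [0, 1, 2, 3]
Pattern of "wuap": [0, 1, 2, 3]
Patterns match
Same pattern = Yes


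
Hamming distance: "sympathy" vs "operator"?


Comparing character by character (same length = 8):
  Pos 0: 's' vs 'o' !=
  Pos 1: 'y' vs 'p' !=
  Pos 2: 'm' vs 'e' !=
  Pos 3: 'p' vs 'r' !=
  Pos 4: 'a' vs 'a' =
  Pos 5: 't' vs 't' =
  Pos 6: 'h' vs 'o' !=
  Pos 7: 'y' vs 'r' !=
Hamming distance = 6


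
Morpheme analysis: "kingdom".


Word: "kingdom"
Morphemes: king + -dom
Each morpheme carries meaning
= 2 morphemes


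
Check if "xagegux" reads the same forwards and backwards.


Word: "xagegux"
Reversed: "xugegax"
Forward == Backward? xagegux != xugegax
Palindrome = No


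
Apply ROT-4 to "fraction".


Word: "fraction"
Shift: 4
Each letter → (letter + shift) mod 26:
  'f' (5) + 4 = 9 → 'j'
  'r' (17) + 4 = 21 → 'v'
  'a' (0) + 4 = 4 → 'e'
  'c' (2) + 4 = 6 → 'g'
  't' (19) + 4 = 23 → 'x'
  'i' (8) + 4 = 12 → 'm'
  'o' (14) + 4 = 18 → 's'
  'n' (13) + 4 = 17 → 'r'
Result = "jvegxmsr"


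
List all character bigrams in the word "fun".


Word: "fun" (length 3)
Number of bigrams = 3 - 2 + 1 = 2
  Position 0: "fu"
  Position 1: "un"
Bigrams = "fu", "un"


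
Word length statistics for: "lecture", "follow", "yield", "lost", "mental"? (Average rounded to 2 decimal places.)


Lengths: "lecture"=7, "follow"=6, "yield"=5, "lost"=4, "mental"=6
Sum = 28, Count = 5
Average = 28/5 = 5.60
= avg=5.60, min=4, max=7


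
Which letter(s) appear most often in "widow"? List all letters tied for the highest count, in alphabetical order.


Word: "widow"
Letter counts:
  'd': 1
  'i': 1
  'o': 1
  'w': 2
Maximum count = 2
Most frequent = 'w' (2 times each)


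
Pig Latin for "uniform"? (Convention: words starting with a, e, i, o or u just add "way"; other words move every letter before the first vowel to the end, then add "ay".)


Word: "uniform"
Starts with vowel → add 'way'
Pig Latin = "uniformway"


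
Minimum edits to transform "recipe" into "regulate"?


Word 1: "recipe" (length 6)
Word 2: "regulate" (length 8)
One optimal edit sequence (insert/delete/substitute each cost 1):
  1. keep 'r'
  2. keep 'e'
  3. insert 'g'  (+1)
  4. insert 'u'  (+1)
  5. substitute 'c' -> 'l'  (+1)
  6. substitute 'i' -> 'a'  (+1)
  7. substitute 'p' -> 't'  (+1)
  8. keep 'e'
Total edit operations: 5
Edit distance = 5


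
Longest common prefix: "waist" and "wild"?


Word 1: "waist"
Word 2: "wild"
Comparing from start:
  Pos 0: 'w' == 'w'
  Pos 1: 'a' != 'i' (stop)
LCP = "w" (length 1)


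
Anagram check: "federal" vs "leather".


Word 1: "federal" → sorted: adeeflr
Word 2: "leather" → sorted: aeehlrt
Same letters? adeeflr != aeehlrt
Anagram = No


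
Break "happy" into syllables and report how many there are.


Word: "happy"
Syllable breakdown: hap | py
Counting: 2 parts
= 2 syllables


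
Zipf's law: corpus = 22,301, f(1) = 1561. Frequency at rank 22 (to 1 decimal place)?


Zipf's law: f(r) = f(1) / r
f(1) = 1561
f(22) = 1561 / 22
= 71.0 occurrences


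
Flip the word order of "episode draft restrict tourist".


Original: "episode draft restrict tourist"
Words (1..n): episode | draft | restrict | tourist
Reversed (n..1): tourist | restrict | draft | episode
Result = "tourist restrict draft episode"


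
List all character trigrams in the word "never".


Word: "never" (length 5)
Number of trigrams = 5 - 3 + 1 = 3
  Position 0: "nev"
  Position 1: "eve"
  Position 2: "ver"
Trigrams = "nev", "eve", "ver"


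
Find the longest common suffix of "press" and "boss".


Word 1: "press"
Word 2: "boss"
Comparing from end:
  Pos -1: 's' == 's'
  Pos -2: 's' == 's'
  Pos -3: 'e' != 'o' (stop)
LCS = "ss" (length 2)


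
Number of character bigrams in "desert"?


Word: "desert" (length 6)
Number of 2-grams = length - 2 + 1 = 6 - 2 + 1
= 5


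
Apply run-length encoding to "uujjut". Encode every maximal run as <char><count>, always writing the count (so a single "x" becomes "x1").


String: "uujjut"
Scanning for consecutive runs:
  'u' x 2
  'j' x 2
  'u' x 1
  't' x 1
RLE = "u2j2u1t1"


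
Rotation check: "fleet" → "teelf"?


Word: "fleet", Candidate: "teelf"
Method: check if candidate is substring of word+word
"fleetfleet" contains "teelf"? No
Is rotation = No


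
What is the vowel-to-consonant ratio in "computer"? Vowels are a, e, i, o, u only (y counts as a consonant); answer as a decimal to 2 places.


Word: "computer"
Vowels (a,e,i,o,u): 3
Consonants: 5
Ratio = 3/5
= 0.60


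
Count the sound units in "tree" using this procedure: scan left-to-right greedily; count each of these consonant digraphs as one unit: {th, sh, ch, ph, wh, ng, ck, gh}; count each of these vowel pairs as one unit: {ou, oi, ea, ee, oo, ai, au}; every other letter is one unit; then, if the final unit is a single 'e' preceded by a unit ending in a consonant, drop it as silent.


Word: "tree" (4 letters)
Left-to-right scan:
  [1] 't' (letter)
  [2] 'r' (letter)
  [3] 'ee' (vowel-pair)
Units from scan: 3
Sound units = 3 units


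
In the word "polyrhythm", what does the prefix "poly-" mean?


Prefix: poly-
Example: polyrhythm (poly- + rhythm)
Meaning = many


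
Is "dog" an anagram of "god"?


Word 1: "god" → sorted: dgo
Word 2: "dog" → sorted: dgo
Same letters? dgo == dgo
Anagram = Yes


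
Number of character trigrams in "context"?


Word: "context" (length 7)
Number of 3-grams = length - 3 + 1 = 7 - 3 + 1
= 5


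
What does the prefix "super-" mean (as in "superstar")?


Prefix: super-
Example: superstar (super- + star)
Meaning = above / beyond


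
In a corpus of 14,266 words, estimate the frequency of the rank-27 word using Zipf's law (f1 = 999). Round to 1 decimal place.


Zipf's law: f(r) = f(1) / r
f(1) = 999
f(27) = 999 / 27
= 37.0 occurrences
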